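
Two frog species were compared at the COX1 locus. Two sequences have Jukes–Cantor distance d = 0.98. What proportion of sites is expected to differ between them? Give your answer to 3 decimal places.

0.547

p = (3/4)(1 − e^(−4d/3)) = 0.75 × (1 − e^(-1.306667)) = 0.75 × (1 − 0.270721) = 0.546959.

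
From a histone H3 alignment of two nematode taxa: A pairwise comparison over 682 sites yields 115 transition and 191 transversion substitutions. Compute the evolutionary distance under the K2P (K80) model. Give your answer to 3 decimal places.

0.686

P = 115/682 ≈ 0.168622 and Q = 191/682 ≈ 0.280059.
Under the Kimura two-parameter model, d = −½ ln(1 − 2P − Q) − ¼ ln(1 − 2Q).
1 − 2P − Q = 0.382697, giving −½ ln(0.382697) = 0.480256.
1 − 2Q = 0.439882, giving −¼ ln(0.439882) = 0.205312.
d = 0.480256 + 0.205312 = 0.685568.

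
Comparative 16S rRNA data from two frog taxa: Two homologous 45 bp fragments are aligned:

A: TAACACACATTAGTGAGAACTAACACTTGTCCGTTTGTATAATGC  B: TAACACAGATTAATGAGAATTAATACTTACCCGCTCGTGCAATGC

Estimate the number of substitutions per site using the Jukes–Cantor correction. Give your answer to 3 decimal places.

The sequences differ at 10 of 45 sites (8, 13, 20, 24, 29, 30, 34, 36, 39, 40), so p = 10/45 ≈ 0.222222.
d = −(3/4) ln(1 − 4p/3) = −0.75 ln(1 − 0.296296) = −0.75 ln(0.703704)
  = −0.75 × (-0.351397) = 0.263548 substitutions/site.

0.264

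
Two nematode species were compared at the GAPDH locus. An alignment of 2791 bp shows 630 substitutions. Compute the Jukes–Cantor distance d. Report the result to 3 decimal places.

p = 630/2791 ≈ 0.225726.
d = −(3/4) ln(1 − 4p/3) = −0.75 ln(1 − 0.300968) = −0.75 ln(0.699032)
  = −0.75 × (-0.358059) = 0.268544 substitutions/site.

0.269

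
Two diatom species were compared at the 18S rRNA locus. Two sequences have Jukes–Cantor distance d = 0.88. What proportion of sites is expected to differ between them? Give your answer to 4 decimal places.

p = (3/4)(1 − e^(−4d/3)) = 0.75 × (1 − e^(-1.173333)) = 0.75 × (1 − 0.309334) = 0.518000.

0.5180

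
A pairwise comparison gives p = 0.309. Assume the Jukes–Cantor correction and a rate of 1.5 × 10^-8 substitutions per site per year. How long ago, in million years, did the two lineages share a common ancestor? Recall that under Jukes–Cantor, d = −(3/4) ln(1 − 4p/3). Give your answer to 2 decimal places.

13.28

d = −(3/4) ln(1 − 4p/3) = −0.75 ln(1 − 0.412) = −0.75 ln(0.588)
  = −0.75 × (-0.531028) = 0.398271 substitutions/site.
Under a molecular clock d = 2μt, so t = d/(2μ) = 0.398271 / (2 × 1.5 × 10^-8) = 13.28 million years.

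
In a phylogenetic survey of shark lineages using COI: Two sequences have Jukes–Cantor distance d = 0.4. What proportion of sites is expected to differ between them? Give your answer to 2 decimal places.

p = (3/4)(1 − e^(−4d/3)) = 0.75 × (1 − e^(-0.533333)) = 0.75 × (1 − 0.586646) = 0.310016.

0.31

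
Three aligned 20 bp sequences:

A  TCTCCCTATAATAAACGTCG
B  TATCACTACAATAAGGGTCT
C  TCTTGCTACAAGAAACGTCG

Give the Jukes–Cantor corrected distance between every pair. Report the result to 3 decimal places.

A–B: 6/20 sites differ → p = 0.3, d = −0.75 ln(1 − 0.4) = 0.383119 ≈ 0.383.
A–C: 4/20 sites differ → p = 0.2, d = −0.75 ln(1 − 0.266667) = 0.232617 ≈ 0.233.
B–C: 7/20 sites differ → p = 0.35, d = −0.75 ln(1 − 0.466667) = 0.471457 ≈ 0.471.

d(A,B) = 0.383, d(A,C) = 0.233, d(B,C) = 0.471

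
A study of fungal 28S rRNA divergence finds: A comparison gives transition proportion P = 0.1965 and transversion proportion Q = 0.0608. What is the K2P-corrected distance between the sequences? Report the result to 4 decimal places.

0.3348

Under the Kimura two-parameter model, d = −½ ln(1 − 2P − Q) − ¼ ln(1 − 2Q).
1 − 2P − Q = 0.5462, giving −½ ln(0.5462) = 0.302385.
1 − 2Q = 0.8784, giving −¼ ln(0.8784) = 0.032413.
d = 0.302385 + 0.032413 = 0.334798.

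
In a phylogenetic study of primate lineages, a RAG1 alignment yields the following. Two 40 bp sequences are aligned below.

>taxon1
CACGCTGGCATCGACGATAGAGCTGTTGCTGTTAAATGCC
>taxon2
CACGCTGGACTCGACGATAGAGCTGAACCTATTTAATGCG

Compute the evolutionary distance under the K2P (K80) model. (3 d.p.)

0.235

Of 40 sites, 1 differences are transitions and 7 are transversions, so P = 1/40 = 0.025 and Q = 7/40 = 0.175.
Under the Kimura two-parameter model, d = −½ ln(1 − 2P − Q) − ¼ ln(1 − 2Q).
1 − 2P − Q = 0.775, giving −½ ln(0.775) = 0.127446.
1 − 2Q = 0.65, giving −¼ ln(0.65) = 0.107696.
d = 0.127446 + 0.107696 = 0.235142.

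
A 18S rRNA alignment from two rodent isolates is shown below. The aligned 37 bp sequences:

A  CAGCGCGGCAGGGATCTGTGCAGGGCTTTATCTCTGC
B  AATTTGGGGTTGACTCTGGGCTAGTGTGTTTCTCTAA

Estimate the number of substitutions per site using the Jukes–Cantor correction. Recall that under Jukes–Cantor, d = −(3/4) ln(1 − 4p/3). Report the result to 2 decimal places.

0.87

The sequences differ at 19 of 37 sites, so p = 19/37 ≈ 0.513514.
d = −(3/4) ln(1 − 4p/3) = −0.75 ln(1 − 0.684685) = −0.75 ln(0.315315)
  = −0.75 × (-1.154183) = 0.865637 substitutions/site.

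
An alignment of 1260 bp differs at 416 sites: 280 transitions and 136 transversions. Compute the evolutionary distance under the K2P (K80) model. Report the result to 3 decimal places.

P = 280/1260 ≈ 0.222222 and Q = 136/1260 ≈ 0.107937.
Under the Kimura two-parameter model, d = −½ ln(1 − 2P − Q) − ¼ ln(1 − 2Q).
1 − 2P − Q = 0.447619, giving −½ ln(0.447619) = 0.401906.
1 − 2Q = 0.784126, giving −¼ ln(0.784126) = 0.060796.
d = 0.401906 + 0.060796 = 0.462702.

0.463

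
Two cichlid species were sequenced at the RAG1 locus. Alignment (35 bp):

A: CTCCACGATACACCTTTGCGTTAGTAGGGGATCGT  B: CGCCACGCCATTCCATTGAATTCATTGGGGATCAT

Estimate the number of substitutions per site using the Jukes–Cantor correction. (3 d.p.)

The sequences differ at 12 of 35 sites, so p = 12/35 ≈ 0.342857.
d = −(3/4) ln(1 − 4p/3) = −0.75 ln(1 − 0.457143) = −0.75 ln(0.542857)
  = −0.75 × (-0.610909) = 0.458182 substitutions/site.

0.458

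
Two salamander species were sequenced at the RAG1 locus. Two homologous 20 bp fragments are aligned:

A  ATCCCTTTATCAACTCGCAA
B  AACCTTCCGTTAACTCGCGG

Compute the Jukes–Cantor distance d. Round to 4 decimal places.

0.5716

The sequences differ at 8 of 20 sites (2, 5, 7, 8, 9, 11, 19, 20), so p = 8/20 = 0.4.
d = −(3/4) ln(1 − 4p/3) = −0.75 ln(1 − 0.533333) = −0.75 ln(0.466667)
  = −0.75 × (-0.762139) = 0.571604 substitutions/site.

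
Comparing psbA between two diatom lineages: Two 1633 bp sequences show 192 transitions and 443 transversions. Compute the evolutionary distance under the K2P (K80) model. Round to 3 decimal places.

P = 192/1633 ≈ 0.117575 and Q = 443/1633 ≈ 0.27128.
Under the Kimura two-parameter model, d = −½ ln(1 − 2P − Q) − ¼ ln(1 − 2Q).
1 − 2P − Q = 0.49357, giving −½ ln(0.49357) = 0.353045.
1 − 2Q = 0.45744, giving −¼ ln(0.45744) = 0.195527.
d = 0.353045 + 0.195527 = 0.548572.

0.549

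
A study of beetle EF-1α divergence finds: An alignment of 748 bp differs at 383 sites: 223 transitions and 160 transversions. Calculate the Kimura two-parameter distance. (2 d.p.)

0.97

P = 223/748 ≈ 0.298128 and Q = 160/748 ≈ 0.213904.
Under the Kimura two-parameter model, d = −½ ln(1 − 2P − Q) − ¼ ln(1 − 2Q).
1 − 2P − Q = 0.18984, giving −½ ln(0.18984) = 0.830787.
1 − 2Q = 0.572192, giving −¼ ln(0.572192) = 0.139570.
d = 0.830787 + 0.139570 = 0.970357.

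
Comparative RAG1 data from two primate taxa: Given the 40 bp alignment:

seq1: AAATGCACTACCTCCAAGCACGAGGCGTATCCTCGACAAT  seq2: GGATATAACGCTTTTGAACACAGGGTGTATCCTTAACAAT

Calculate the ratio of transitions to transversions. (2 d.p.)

16.00

Transitions are A↔G and C↔T; transversions are all other mismatches.
Transitions: 16. Transversions: 1.
R = 16/1 = 16.00.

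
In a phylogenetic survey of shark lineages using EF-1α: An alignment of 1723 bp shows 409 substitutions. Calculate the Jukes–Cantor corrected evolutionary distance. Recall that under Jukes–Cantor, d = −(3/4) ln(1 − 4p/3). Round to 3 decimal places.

0.285

p = 409/1723 ≈ 0.237377.
d = −(3/4) ln(1 − 4p/3) = −0.75 ln(1 − 0.316503) = −0.75 ln(0.683497)
  = −0.75 × (-0.380533) = 0.285400 substitutions/site.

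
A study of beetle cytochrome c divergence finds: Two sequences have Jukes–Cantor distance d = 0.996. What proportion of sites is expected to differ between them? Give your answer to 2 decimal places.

0.55

p = (3/4)(1 − e^(−4d/3)) = 0.75 × (1 − e^(-1.328)) = 0.75 × (1 − 0.265007) = 0.551245.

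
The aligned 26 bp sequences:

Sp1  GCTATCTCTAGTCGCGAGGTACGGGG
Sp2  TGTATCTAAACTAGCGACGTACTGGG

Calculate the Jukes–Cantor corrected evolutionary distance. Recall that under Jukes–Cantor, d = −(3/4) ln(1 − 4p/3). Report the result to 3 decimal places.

The sequences differ at 8 of 26 sites (1, 2, 8, 9, 11, 13, 18, 23), so p = 8/26 ≈ 0.307692.
d = −(3/4) ln(1 − 4p/3) = −0.75 ln(1 − 0.410256) = −0.75 ln(0.589744)
  = −0.75 × (-0.528067) = 0.396050 substitutions/site.

0.396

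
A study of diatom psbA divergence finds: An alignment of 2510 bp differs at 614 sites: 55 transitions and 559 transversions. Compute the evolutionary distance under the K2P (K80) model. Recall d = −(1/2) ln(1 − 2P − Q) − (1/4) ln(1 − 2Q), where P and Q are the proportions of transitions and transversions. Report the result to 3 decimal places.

P = 55/2510 ≈ 0.021912 and Q = 559/2510 ≈ 0.222709.
Under the Kimura two-parameter model, d = −½ ln(1 − 2P − Q) − ¼ ln(1 − 2Q).
1 − 2P − Q = 0.733467, giving −½ ln(0.733467) = 0.154986.
1 − 2Q = 0.554582, giving −¼ ln(0.554582) = 0.147385.
d = 0.154986 + 0.147385 = 0.302371.

0.302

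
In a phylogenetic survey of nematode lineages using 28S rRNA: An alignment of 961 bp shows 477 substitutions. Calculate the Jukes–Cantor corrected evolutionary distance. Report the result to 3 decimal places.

0.813

p = 477/961 ≈ 0.496358.
d = −(3/4) ln(1 − 4p/3) = −0.75 ln(1 − 0.661811) = −0.75 ln(0.338189)
  = −0.75 × (-1.084150) = 0.813113 substitutions/site.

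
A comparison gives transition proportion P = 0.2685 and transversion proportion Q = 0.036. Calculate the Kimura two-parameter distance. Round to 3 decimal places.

0.444

Under the Kimura two-parameter model, d = −½ ln(1 − 2P − Q) − ¼ ln(1 − 2Q).
1 − 2P − Q = 0.427, giving −½ ln(0.427) = 0.425486.
1 − 2Q = 0.928, giving −¼ ln(0.928) = 0.018681.
d = 0.425486 + 0.018681 = 0.444167.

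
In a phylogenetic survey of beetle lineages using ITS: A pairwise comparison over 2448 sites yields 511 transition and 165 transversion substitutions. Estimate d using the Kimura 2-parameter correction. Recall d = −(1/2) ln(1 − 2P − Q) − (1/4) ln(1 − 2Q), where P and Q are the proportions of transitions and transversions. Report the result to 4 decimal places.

0.3679

P = 511/2448 ≈ 0.208742 and Q = 165/2448 ≈ 0.067402.
Under the Kimura two-parameter model, d = −½ ln(1 − 2P − Q) − ¼ ln(1 − 2Q).
1 − 2P − Q = 0.515114, giving −½ ln(0.515114) = 0.331684.
1 − 2Q = 0.865196, giving −¼ ln(0.865196) = 0.036200.
d = 0.331684 + 0.036200 = 0.367884.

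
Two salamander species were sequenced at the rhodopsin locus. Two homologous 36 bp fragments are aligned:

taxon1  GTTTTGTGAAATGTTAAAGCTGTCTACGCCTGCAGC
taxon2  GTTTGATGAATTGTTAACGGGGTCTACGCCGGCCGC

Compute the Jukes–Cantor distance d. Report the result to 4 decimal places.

0.2635

The sequences differ at 8 of 36 sites (5, 6, 11, 18, 20, 21, 31, 34), so p = 8/36 ≈ 0.222222.
d = −(3/4) ln(1 − 4p/3) = −0.75 ln(1 − 0.296296) = −0.75 ln(0.703704)
  = −0.75 × (-0.351397) = 0.263548 substitutions/site.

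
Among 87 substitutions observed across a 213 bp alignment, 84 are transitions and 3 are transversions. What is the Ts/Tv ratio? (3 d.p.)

R = 84/3 = 28.000.

28.000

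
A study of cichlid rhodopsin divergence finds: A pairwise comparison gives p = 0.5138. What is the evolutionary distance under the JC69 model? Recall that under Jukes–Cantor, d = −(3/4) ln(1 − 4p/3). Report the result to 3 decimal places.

d = −(3/4) ln(1 − 4p/3) = −0.75 ln(1 − 0.685067) = −0.75 ln(0.314933)
  = −0.75 × (-1.155395) = 0.866546 substitutions/site.

0.867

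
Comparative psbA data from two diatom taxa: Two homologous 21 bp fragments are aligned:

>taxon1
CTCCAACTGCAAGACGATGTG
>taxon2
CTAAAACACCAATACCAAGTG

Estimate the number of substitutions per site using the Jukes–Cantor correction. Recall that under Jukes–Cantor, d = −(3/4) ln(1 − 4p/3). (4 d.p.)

The sequences differ at 7 of 21 sites (3, 4, 8, 9, 13, 16, 18), so p = 7/21 ≈ 0.333333.
d = −(3/4) ln(1 − 4p/3) = −0.75 ln(1 − 0.444444) = −0.75 ln(0.555556)
  = −0.75 × (-0.587786) = 0.440840 substitutions/site.

0.4408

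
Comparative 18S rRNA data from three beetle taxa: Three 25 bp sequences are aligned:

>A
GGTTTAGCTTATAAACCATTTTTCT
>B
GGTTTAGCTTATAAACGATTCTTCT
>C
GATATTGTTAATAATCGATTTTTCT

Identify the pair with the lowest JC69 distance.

A–B: 2/25 differ, p = 0.080, d = 0.085.
A–C: 7/25 differ, p = 0.280, d = 0.351.
B–C: 7/25 differ, p = 0.280, d = 0.351.
The smallest distance is between A and B.

A and B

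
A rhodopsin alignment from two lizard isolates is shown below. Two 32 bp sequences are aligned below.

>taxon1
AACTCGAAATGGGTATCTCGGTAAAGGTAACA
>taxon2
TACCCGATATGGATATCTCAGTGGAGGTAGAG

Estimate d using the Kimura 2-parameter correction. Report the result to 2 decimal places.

0.43

Of 32 sites, 7 differences are transitions and 3 are transversions, so P = 7/32 = 0.21875 and Q = 3/32 = 0.09375.
Under the Kimura two-parameter model, d = −½ ln(1 − 2P − Q) − ¼ ln(1 − 2Q).
1 − 2P − Q = 0.46875, giving −½ ln(0.46875) = 0.378843.
1 − 2Q = 0.8125, giving −¼ ln(0.8125) = 0.051910.
d = 0.378843 + 0.051910 = 0.430753.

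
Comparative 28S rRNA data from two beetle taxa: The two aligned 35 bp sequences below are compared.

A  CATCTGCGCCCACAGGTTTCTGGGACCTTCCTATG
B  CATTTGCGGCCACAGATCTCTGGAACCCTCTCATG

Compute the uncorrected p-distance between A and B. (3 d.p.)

0.229

The sequences differ at 8 of 35 positions (sites 4, 9, 16, 18, 24, 28, 31, 32).
p = 8/35 = 0.228571… ≈ 0.229 (to 3 d.p.).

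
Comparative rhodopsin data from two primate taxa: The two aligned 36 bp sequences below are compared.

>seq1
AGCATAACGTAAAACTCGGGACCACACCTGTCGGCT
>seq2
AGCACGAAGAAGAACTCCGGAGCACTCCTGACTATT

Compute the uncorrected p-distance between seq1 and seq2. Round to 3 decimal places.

0.333

The sequences differ at 12 of 36 positions.
p = 12/36 = 0.333333… ≈ 0.333 (to 3 d.p.).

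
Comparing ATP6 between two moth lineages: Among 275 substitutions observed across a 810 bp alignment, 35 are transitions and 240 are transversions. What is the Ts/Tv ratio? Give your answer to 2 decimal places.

R = 35/240 = 0.145833… ≈ 0.15 (to 2 d.p.).

0.15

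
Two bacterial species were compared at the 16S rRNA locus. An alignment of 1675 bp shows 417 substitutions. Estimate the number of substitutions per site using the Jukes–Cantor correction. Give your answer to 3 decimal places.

p = 417/1675 ≈ 0.248955.
d = −(3/4) ln(1 − 4p/3) = −0.75 ln(1 − 0.33194) = −0.75 ln(0.66806)
  = −0.75 × (-0.403377) = 0.302533 substitutions/site.

0.303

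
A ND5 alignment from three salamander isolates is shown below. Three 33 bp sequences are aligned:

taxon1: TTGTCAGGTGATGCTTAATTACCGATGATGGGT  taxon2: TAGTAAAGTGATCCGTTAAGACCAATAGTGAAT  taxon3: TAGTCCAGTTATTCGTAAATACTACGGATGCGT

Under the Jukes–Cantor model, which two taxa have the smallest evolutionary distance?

taxon1 and taxon3

taxon1–taxon2: 13/33 differ, p = 0.394, d = 0.559.
taxon1–taxon3: 12/33 differ, p = 0.364, d = 0.497.
taxon2–taxon3: 13/33 differ, p = 0.394, d = 0.559.
The smallest distance is between taxon1 and taxon3.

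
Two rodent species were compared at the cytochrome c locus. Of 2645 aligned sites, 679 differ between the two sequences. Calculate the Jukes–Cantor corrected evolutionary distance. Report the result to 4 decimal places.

p = 679/2645 ≈ 0.256711.
d = −(3/4) ln(1 − 4p/3) = −0.75 ln(1 − 0.342281) = −0.75 ln(0.657719)
  = −0.75 × (-0.418977) = 0.314233 substitutions/site.

0.3142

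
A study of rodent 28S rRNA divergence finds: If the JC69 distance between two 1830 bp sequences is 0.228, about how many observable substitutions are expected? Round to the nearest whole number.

360

Invert JC69: p = (3/4)(1 − e^(−4d/3)) = 0.75 × (1 − e^(-0.304)) = 0.75 × (1 − 0.737861) = 0.196604.
Expected differing sites = pL ≈ 0.196604 × 1830 = 359.78532 ≈ 360.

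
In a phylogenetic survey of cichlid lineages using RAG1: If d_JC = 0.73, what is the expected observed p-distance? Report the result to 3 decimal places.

0.467

p = (3/4)(1 − e^(−4d/3)) = 0.75 × (1 − e^(-0.973333)) = 0.75 × (1 − 0.377822) = 0.466634.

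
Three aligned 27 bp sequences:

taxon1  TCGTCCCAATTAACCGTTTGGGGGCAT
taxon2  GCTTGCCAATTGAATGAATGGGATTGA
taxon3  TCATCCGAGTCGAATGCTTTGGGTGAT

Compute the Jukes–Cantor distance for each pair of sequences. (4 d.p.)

d(taxon1,taxon2) = 0.7704, d(taxon1,taxon3) = 0.5876, d(taxon2,taxon3) = 0.7704

taxon1–taxon2: 13/27 sites differ → p ≈ 0.481481, d = −0.75 ln(1 − 0.641975) = 0.770364 ≈ 0.7704.
taxon1–taxon3: 11/27 sites differ → p ≈ 0.407407, d = −0.75 ln(1 − 0.543209) = 0.587647 ≈ 0.5876.
taxon2–taxon3: 13/27 sites differ → p ≈ 0.481481, d = −0.75 ln(1 − 0.641975) = 0.770364 ≈ 0.7704.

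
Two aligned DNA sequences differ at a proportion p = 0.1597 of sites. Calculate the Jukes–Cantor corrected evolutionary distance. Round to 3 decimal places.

0.180

d = −(3/4) ln(1 − 4p/3) = −0.75 ln(1 − 0.212933) = −0.75 ln(0.787067)
  = −0.75 × (-0.239442) = 0.179582 substitutions/site.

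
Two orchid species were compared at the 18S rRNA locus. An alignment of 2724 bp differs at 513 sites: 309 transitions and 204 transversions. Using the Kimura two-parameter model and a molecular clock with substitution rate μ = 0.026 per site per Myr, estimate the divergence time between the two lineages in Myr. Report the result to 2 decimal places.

4.23

P = 309/2724 ≈ 0.113436 and Q = 204/2724 ≈ 0.07489.
Under the Kimura two-parameter model, d = −½ ln(1 − 2P − Q) − ¼ ln(1 − 2Q).
1 − 2P − Q = 0.698238, giving −½ ln(0.698238) = 0.179598.
1 − 2Q = 0.85022, giving −¼ ln(0.85022) = 0.040565.
d = 0.179598 + 0.040565 = 0.220163.
Under a molecular clock d = 2μt, so t = d/(2μ) = 0.220163 / (2 × 0.026) = 4.23 Myr.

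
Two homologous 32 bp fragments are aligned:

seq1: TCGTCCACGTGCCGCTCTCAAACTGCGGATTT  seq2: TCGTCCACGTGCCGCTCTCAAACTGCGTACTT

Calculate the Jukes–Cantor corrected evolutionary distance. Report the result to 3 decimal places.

The sequences differ at 2 of 32 sites (28, 30), so p = 2/32 = 0.0625.
d = −(3/4) ln(1 − 4p/3) = −0.75 ln(1 − 0.083333) = −0.75 ln(0.916667)
  = −0.75 × (-0.087011) = 0.065258 substitutions/site.

0.065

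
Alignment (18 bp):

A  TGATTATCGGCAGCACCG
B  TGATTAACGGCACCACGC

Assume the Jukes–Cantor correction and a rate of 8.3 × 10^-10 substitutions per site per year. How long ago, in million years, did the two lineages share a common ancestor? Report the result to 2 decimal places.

The sequences differ at 4 of 18 sites (7, 13, 17, 18), so p = 4/18 ≈ 0.222222.
d = −(3/4) ln(1 − 4p/3) = −0.75 ln(1 − 0.296296) = −0.75 ln(0.703704)
  = −0.75 × (-0.351397) = 0.263548 substitutions/site.
Under a molecular clock d = 2μt, so t = d/(2μ) = 0.263548 / (2 × 8.3 × 10^-10) = 158.76 million years.

158.76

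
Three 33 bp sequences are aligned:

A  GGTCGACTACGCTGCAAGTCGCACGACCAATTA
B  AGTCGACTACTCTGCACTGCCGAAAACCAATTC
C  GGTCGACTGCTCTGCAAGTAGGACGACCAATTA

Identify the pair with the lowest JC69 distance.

A and C

A–B: 10/33 differ, p = 0.303, d = 0.388.
A–C: 4/33 differ, p = 0.121, d = 0.132.
B–C: 10/33 differ, p = 0.303, d = 0.388.
The smallest distance is between A and C.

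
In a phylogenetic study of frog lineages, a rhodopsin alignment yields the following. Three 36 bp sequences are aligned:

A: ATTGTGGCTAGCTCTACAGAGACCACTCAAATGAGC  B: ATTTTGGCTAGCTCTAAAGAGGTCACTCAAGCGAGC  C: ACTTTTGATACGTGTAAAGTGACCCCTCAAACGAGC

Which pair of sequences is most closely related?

A–B: 6/36 differ, p = 0.167, d = 0.188.
A–C: 11/36 differ, p = 0.306, d = 0.392.
B–C: 11/36 differ, p = 0.306, d = 0.392.
The smallest distance is between A and B.

A and B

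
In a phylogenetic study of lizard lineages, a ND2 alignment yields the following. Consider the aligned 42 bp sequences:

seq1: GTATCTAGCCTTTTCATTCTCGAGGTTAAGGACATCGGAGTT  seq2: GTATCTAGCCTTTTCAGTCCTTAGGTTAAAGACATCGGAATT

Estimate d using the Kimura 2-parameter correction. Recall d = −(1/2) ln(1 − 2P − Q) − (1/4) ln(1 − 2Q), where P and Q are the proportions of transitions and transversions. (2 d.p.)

Of 42 sites, 4 differences are transitions and 2 are transversions, so P = 4/42 ≈ 0.095238 and Q = 2/42 ≈ 0.047619.
Under the Kimura two-parameter model, d = −½ ln(1 − 2P − Q) − ¼ ln(1 − 2Q).
1 − 2P − Q = 0.761905, giving −½ ln(0.761905) = 0.135967.
1 − 2Q = 0.904762, giving −¼ ln(0.904762) = 0.025021.
d = 0.135967 + 0.025021 = 0.160988.

0.16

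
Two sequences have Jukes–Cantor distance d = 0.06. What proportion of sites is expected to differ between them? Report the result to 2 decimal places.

p = (3/4)(1 − e^(−4d/3)) = 0.75 × (1 − e^(-0.08)) = 0.75 × (1 − 0.923116) = 0.057663.

0.06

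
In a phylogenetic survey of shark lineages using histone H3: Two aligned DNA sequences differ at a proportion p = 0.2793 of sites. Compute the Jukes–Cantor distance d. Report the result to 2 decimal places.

0.35

d = −(3/4) ln(1 − 4p/3) = −0.75 ln(1 − 0.3724) = −0.75 ln(0.6276)
  = −0.75 × (-0.465852) = 0.349389 substitutions/site.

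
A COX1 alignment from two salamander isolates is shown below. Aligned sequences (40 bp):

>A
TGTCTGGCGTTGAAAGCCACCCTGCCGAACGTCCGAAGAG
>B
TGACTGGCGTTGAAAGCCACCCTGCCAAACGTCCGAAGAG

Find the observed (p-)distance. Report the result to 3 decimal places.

The sequences differ at 2 of 40 positions (sites 3, 27).
p = 2/40 = 0.050.

0.050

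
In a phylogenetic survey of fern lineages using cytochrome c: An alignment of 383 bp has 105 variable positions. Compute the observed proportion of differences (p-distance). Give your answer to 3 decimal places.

0.274

p = 105/383 = 0.274151… ≈ 0.274 (to 3 d.p.).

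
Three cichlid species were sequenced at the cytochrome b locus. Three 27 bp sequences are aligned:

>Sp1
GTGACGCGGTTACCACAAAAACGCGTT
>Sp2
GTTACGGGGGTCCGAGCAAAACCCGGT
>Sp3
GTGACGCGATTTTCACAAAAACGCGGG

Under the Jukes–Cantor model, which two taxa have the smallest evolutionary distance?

Sp1–Sp2: 9/27 differ, p = 0.333, d = 0.441.
Sp1–Sp3: 5/27 differ, p = 0.185, d = 0.213.
Sp2–Sp3: 11/27 differ, p = 0.407, d = 0.588.
The smallest distance is between Sp1 and Sp3.

Sp1 and Sp3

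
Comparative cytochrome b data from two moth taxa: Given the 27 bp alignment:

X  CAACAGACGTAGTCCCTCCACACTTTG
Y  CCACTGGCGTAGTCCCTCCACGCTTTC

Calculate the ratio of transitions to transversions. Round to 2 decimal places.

Transitions are A↔G and C↔T; transversions are all other mismatches.
Transitions: 2. Transversions: 3.
R = 2/3 = 0.666666… ≈ 0.67 (to 2 d.p.).

0.67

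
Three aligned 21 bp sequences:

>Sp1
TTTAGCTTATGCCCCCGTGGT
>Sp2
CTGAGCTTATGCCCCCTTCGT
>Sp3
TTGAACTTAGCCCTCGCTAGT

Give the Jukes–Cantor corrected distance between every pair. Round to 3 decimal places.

Sp1–Sp2: 4/21 sites differ → p ≈ 0.190476, d = −0.75 ln(1 − 0.253968) = 0.219740 ≈ 0.220.
Sp1–Sp3: 8/21 sites differ → p ≈ 0.380952, d = −0.75 ln(1 − 0.507936) = 0.531860 ≈ 0.532.
Sp2–Sp3: 8/21 sites differ → p ≈ 0.380952, d = −0.75 ln(1 − 0.507936) = 0.531860 ≈ 0.532.

d(Sp1,Sp2) = 0.220, d(Sp1,Sp3) = 0.532, d(Sp2,Sp3) = 0.532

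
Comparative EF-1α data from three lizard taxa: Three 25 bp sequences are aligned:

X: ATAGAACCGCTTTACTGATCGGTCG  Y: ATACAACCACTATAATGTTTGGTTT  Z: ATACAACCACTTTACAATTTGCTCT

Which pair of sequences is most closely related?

Y and Z

X–Y: 8/25 differ, p = 0.320, d = 0.417.
X–Z: 8/25 differ, p = 0.320, d = 0.417.
Y–Z: 6/25 differ, p = 0.240, d = 0.289.
The smallest distance is between Y and Z.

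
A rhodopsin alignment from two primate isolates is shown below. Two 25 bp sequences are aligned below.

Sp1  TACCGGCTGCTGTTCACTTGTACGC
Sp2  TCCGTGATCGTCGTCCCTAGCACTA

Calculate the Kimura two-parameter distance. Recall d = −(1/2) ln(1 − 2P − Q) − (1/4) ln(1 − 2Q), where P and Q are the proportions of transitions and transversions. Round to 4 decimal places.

Of 25 sites, 1 differences are transitions and 12 are transversions, so P = 1/25 = 0.04 and Q = 12/25 = 0.48.
Under the Kimura two-parameter model, d = −½ ln(1 − 2P − Q) − ¼ ln(1 − 2Q).
1 − 2P − Q = 0.44, giving −½ ln(0.44) = 0.410490.
1 − 2Q = 0.04, giving −¼ ln(0.04) = 0.804719.
d = 0.410490 + 0.804719 = 1.215209.

1.2152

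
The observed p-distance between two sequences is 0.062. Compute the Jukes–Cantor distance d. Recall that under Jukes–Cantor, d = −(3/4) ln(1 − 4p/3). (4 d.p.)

0.0647

d = −(3/4) ln(1 − 4p/3) = −0.75 ln(1 − 0.082667) = −0.75 ln(0.917333)
  = −0.75 × (-0.086285) = 0.064714 substitutions/site.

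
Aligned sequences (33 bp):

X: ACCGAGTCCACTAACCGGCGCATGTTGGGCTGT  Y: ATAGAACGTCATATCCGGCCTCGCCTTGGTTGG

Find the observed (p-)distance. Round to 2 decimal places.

The sequences differ at 18 of 33 positions.
p = 18/33 = 0.545454… ≈ 0.55 (to 2 d.p.).

0.55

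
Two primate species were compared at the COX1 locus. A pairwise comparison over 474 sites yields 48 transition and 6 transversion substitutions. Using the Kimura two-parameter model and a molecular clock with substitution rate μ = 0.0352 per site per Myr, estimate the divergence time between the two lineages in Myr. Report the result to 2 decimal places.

P = 48/474 ≈ 0.101266 and Q = 6/474 ≈ 0.012658.
Under the Kimura two-parameter model, d = −½ ln(1 − 2P − Q) − ¼ ln(1 − 2Q).
1 − 2P − Q = 0.78481, giving −½ ln(0.78481) = 0.121157.
1 − 2Q = 0.974684, giving −¼ ln(0.974684) = 0.006410.
d = 0.121157 + 0.006410 = 0.127567.
Under a molecular clock d = 2μt, so t = d/(2μ) = 0.127567 / (2 × 0.0352) = 1.81 Myr.

1.81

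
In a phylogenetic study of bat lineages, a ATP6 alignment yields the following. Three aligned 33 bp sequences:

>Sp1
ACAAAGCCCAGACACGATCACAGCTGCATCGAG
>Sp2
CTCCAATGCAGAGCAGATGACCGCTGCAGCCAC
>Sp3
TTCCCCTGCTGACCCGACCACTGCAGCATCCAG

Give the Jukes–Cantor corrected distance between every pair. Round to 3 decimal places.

d(Sp1,Sp2) = 0.699, d(Sp1,Sp3) = 0.625, d(Sp2,Sp3) = 0.497

Sp1–Sp2: 15/33 sites differ → p ≈ 0.454545, d = −0.75 ln(1 − 0.60606) = 0.698667 ≈ 0.699.
Sp1–Sp3: 14/33 sites differ → p ≈ 0.424242, d = −0.75 ln(1 − 0.565656) = 0.625439 ≈ 0.625.
Sp2–Sp3: 12/33 sites differ → p ≈ 0.363636, d = −0.75 ln(1 − 0.484848) = 0.497470 ≈ 0.497.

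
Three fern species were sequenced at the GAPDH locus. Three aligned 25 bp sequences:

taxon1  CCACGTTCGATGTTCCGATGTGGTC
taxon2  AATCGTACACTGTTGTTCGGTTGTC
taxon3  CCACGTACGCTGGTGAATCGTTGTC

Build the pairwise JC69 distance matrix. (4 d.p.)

d(taxon1,taxon2) = 0.7662, d(taxon1,taxon3) = 0.4904, d(taxon2,taxon3) = 0.4904

taxon1–taxon2: 12/25 sites differ → p = 0.48, d = −0.75 ln(1 − 0.64) = 0.766238 ≈ 0.7662.
taxon1–taxon3: 9/25 sites differ → p = 0.36, d = −0.75 ln(1 − 0.48) = 0.490445 ≈ 0.4904.
taxon2–taxon3: 9/25 sites differ → p = 0.36, d = −0.75 ln(1 − 0.48) = 0.490445 ≈ 0.4904.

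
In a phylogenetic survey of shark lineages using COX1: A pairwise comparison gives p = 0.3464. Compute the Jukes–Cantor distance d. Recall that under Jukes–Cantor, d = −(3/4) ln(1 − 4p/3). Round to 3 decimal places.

0.465

d = −(3/4) ln(1 − 4p/3) = −0.75 ln(1 − 0.461867) = −0.75 ln(0.538133)
  = −0.75 × (-0.619650) = 0.464738 substitutions/site.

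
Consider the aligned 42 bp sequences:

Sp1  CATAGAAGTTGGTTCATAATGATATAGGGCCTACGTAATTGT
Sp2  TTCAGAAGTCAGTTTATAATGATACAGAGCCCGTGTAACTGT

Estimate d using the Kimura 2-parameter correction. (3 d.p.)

0.409

Of 42 sites, 11 differences are transitions and 1 are transversions, so P = 11/42 ≈ 0.261905 and Q = 1/42 ≈ 0.02381.
Under the Kimura two-parameter model, d = −½ ln(1 − 2P − Q) − ¼ ln(1 − 2Q).
1 − 2P − Q = 0.45238, giving −½ ln(0.45238) = 0.396616.
1 − 2Q = 0.95238, giving −¼ ln(0.95238) = 0.012198.
d = 0.396616 + 0.012198 = 0.408814.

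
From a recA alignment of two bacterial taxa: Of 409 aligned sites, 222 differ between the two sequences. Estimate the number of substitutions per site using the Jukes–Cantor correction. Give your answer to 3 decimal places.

p = 222/409 ≈ 0.542787.
d = −(3/4) ln(1 − 4p/3) = −0.75 ln(1 − 0.723716) = −0.75 ln(0.276284)
  = −0.75 × (-1.286326) = 0.964745 substitutions/site.

0.965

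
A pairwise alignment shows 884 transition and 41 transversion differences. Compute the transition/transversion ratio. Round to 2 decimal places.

R = 884/41 = 21.560975… ≈ 21.56 (to 2 d.p.).

21.56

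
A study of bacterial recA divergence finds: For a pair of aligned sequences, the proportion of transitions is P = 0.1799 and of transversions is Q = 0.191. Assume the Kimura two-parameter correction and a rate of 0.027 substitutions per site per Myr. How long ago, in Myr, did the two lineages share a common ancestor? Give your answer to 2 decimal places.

Under the Kimura two-parameter model, d = −½ ln(1 − 2P − Q) − ¼ ln(1 − 2Q).
1 − 2P − Q = 0.4492, giving −½ ln(0.4492) = 0.400144.
1 − 2Q = 0.618, giving −¼ ln(0.618) = 0.120317.
d = 0.400144 + 0.120317 = 0.520461.
Under a molecular clock d = 2μt, so t = d/(2μ) = 0.520461 / (2 × 0.027) = 9.64 Myr.

9.64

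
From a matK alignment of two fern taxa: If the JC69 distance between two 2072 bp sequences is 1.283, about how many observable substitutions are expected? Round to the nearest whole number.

Invert JC69: p = (3/4)(1 − e^(−4d/3)) = 0.75 × (1 − e^(-1.710667)) = 0.75 × (1 − 0.180745) = 0.614441.
Expected differing sites = pL ≈ 0.614441 × 2072 = 1273.121752 ≈ 1273.

1273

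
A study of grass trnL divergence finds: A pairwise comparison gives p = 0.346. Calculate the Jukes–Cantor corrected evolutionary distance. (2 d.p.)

d = −(3/4) ln(1 − 4p/3) = −0.75 ln(1 − 0.461333) = −0.75 ln(0.538667)
  = −0.75 × (-0.618658) = 0.463994 substitutions/site.

0.46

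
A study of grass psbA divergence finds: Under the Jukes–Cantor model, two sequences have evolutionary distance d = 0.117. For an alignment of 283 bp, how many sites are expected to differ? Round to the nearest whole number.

31

Invert JC69: p = (3/4)(1 − e^(−4d/3)) = 0.75 × (1 − e^(-0.156)) = 0.75 × (1 − 0.855559) = 0.108331.
Expected differing sites = pL ≈ 0.108331 × 283 = 30.657673 ≈ 31.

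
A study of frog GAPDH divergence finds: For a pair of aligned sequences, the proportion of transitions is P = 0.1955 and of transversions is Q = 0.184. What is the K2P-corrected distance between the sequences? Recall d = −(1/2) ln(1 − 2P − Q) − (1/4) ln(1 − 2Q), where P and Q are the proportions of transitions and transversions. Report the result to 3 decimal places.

0.543

Under the Kimura two-parameter model, d = −½ ln(1 − 2P − Q) − ¼ ln(1 − 2Q).
1 − 2P − Q = 0.425, giving −½ ln(0.425) = 0.427833.
1 − 2Q = 0.632, giving −¼ ln(0.632) = 0.114716.
d = 0.427833 + 0.114716 = 0.542549.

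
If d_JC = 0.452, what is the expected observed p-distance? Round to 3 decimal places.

0.339

p = (3/4)(1 − e^(−4d/3)) = 0.75 × (1 − e^(-0.602667)) = 0.75 × (1 − 0.547350) = 0.339488.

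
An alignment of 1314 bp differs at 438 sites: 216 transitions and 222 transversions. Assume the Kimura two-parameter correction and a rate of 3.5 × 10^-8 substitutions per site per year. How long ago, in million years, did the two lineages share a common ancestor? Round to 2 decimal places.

6.39

P = 216/1314 ≈ 0.164384 and Q = 222/1314 ≈ 0.16895.
Under the Kimura two-parameter model, d = −½ ln(1 − 2P − Q) − ¼ ln(1 − 2Q).
1 − 2P − Q = 0.502282, giving −½ ln(0.502282) = 0.344297.
1 − 2Q = 0.6621, giving −¼ ln(0.6621) = 0.103085.
d = 0.344297 + 0.103085 = 0.447382.
Under a molecular clock d = 2μt, so t = d/(2μ) = 0.447382 / (2 × 3.5 × 10^-8) = 6.39 million years.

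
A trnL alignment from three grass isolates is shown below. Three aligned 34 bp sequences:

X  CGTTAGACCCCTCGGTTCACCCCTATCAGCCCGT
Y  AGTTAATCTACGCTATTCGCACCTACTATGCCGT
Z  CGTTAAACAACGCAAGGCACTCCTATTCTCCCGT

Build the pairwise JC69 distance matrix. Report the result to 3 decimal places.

X–Y: 14/34 sites differ → p ≈ 0.411765, d = −0.75 ln(1 − 0.54902) = 0.597249 ≈ 0.597.
X–Z: 12/34 sites differ → p ≈ 0.352941, d = −0.75 ln(1 − 0.470588) = 0.476991 ≈ 0.477.
Y–Z: 11/34 sites differ → p ≈ 0.323529, d = −0.75 ln(1 − 0.431372) = 0.423397 ≈ 0.423.

d(X,Y) = 0.597, d(X,Z) = 0.477, d(Y,Z) = 0.423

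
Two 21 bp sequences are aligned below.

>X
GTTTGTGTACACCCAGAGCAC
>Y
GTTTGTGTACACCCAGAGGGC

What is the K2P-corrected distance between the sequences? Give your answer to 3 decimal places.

Of 21 sites, 1 differences are transitions and 1 are transversions, so P = 1/21 ≈ 0.047619 and Q = 1/21 ≈ 0.047619.
Under the Kimura two-parameter model, d = −½ ln(1 − 2P − Q) − ¼ ln(1 − 2Q).
1 − 2P − Q = 0.857143, giving −½ ln(0.857143) = 0.077075.
1 − 2Q = 0.904762, giving −¼ ln(0.904762) = 0.025021.
d = 0.077075 + 0.025021 = 0.102096.

0.102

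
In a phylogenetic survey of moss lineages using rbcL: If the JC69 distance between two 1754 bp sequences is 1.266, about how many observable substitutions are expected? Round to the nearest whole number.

1072

Invert JC69: p = (3/4)(1 − e^(−4d/3)) = 0.75 × (1 − e^(-1.688)) = 0.75 × (1 − 0.184889) = 0.611333.
Expected differing sites = pL ≈ 0.611333 × 1754 = 1072.278082 ≈ 1072.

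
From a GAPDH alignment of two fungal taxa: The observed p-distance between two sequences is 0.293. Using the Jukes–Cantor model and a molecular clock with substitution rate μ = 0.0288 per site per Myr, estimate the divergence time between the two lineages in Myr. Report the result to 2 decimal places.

d = −(3/4) ln(1 − 4p/3) = −0.75 ln(1 − 0.390667) = −0.75 ln(0.609333)
  = −0.75 × (-0.495390) = 0.371543 substitutions/site.
Under a molecular clock d = 2μt, so t = d/(2μ) = 0.371543 / (2 × 0.0288) = 6.45 Myr.

6.45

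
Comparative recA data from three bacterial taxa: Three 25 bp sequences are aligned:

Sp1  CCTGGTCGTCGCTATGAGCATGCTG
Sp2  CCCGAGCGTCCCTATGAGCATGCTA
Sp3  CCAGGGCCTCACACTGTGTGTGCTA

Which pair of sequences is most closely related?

Sp1 and Sp2

Sp1–Sp2: 5/25 differ, p = 0.200, d = 0.233.
Sp1–Sp3: 10/25 differ, p = 0.400, d = 0.572.
Sp2–Sp3: 9/25 differ, p = 0.360, d = 0.490.
The smallest distance is between Sp1 and Sp2.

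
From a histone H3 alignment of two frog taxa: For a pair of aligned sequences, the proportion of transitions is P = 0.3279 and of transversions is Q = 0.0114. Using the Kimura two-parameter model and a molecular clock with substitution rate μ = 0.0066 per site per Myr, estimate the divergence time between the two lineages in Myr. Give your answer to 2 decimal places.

Under the Kimura two-parameter model, d = −½ ln(1 − 2P − Q) − ¼ ln(1 − 2Q).
1 − 2P − Q = 0.3328, giving −½ ln(0.3328) = 0.550107.
1 − 2Q = 0.9772, giving −¼ ln(0.9772) = 0.005766.
d = 0.550107 + 0.005766 = 0.555873.
Under a molecular clock d = 2μt, so t = d/(2μ) = 0.555873 / (2 × 0.0066) = 42.11 Myr.

42.11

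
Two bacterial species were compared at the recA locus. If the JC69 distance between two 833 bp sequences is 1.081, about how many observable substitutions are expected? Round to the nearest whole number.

477

Invert JC69: p = (3/4)(1 − e^(−4d/3)) = 0.75 × (1 − e^(-1.441333)) = 0.75 × (1 − 0.236612) = 0.572541.
Expected differing sites = pL ≈ 0.572541 × 833 = 476.926653 ≈ 477.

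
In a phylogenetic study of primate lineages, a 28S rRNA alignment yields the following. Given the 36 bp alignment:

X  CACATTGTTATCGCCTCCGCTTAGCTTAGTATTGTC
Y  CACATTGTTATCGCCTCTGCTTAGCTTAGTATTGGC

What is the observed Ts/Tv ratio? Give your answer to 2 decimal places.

Transitions are A↔G and C↔T; transversions are all other mismatches.
Transitions: 1. Transversions: 1.
R = 1/1 = 1.00.

1.00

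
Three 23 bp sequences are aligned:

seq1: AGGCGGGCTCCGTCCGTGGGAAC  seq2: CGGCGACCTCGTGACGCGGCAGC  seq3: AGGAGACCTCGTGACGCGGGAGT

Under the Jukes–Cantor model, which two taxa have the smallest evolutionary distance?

seq2 and seq3

seq1–seq2: 10/23 differ, p = 0.435, d = 0.650.
seq1–seq3: 10/23 differ, p = 0.435, d = 0.650.
seq2–seq3: 4/23 differ, p = 0.174, d = 0.198.
The smallest distance is between seq2 and seq3.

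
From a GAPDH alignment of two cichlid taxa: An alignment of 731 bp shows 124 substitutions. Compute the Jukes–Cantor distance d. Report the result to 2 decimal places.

0.19

p = 124/731 ≈ 0.169631.
d = −(3/4) ln(1 − 4p/3) = −0.75 ln(1 − 0.226175) = −0.75 ln(0.773825)
  = −0.75 × (-0.256410) = 0.192308 substitutions/site.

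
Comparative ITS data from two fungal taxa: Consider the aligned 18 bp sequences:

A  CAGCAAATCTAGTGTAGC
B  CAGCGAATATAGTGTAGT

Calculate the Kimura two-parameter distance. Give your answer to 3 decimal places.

Of 18 sites, 2 differences are transitions and 1 are transversions, so P = 2/18 ≈ 0.111111 and Q = 1/18 ≈ 0.055556.
Under the Kimura two-parameter model, d = −½ ln(1 − 2P − Q) − ¼ ln(1 − 2Q).
1 − 2P − Q = 0.722222, giving −½ ln(0.722222) = 0.162711.
1 − 2Q = 0.888888, giving −¼ ln(0.888888) = 0.029446.
d = 0.162711 + 0.029446 = 0.192157.

0.192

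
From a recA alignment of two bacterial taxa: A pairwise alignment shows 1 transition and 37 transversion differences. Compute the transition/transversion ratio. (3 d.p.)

0.027

R = 1/37 = 0.027027… ≈ 0.027 (to 3 d.p.).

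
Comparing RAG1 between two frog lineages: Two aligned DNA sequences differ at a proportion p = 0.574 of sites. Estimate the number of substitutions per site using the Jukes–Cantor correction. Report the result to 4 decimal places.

1.0872

d = −(3/4) ln(1 − 4p/3) = −0.75 ln(1 − 0.765333) = −0.75 ln(0.234667)
  = −0.75 × (-1.449588) = 1.087191 substitutions/site.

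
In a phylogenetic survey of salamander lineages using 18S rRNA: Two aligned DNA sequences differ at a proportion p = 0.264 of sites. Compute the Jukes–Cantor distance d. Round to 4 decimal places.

d = −(3/4) ln(1 − 4p/3) = −0.75 ln(1 − 0.352) = −0.75 ln(0.648)
  = −0.75 × (-0.433865) = 0.325399 substitutions/site.

0.3254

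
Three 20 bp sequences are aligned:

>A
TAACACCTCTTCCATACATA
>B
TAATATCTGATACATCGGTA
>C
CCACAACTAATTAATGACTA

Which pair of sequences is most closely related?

A–B: 8/20 differ, p = 0.400, d = 0.572.
A–C: 10/20 differ, p = 0.500, d = 0.824.
B–C: 10/20 differ, p = 0.500, d = 0.824.
The smallest distance is between A and B.

A and B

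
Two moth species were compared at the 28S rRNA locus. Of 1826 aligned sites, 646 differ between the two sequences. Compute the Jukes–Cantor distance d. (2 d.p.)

p = 646/1826 ≈ 0.353779.
d = −(3/4) ln(1 − 4p/3) = −0.75 ln(1 − 0.471705) = −0.75 ln(0.528295)
  = −0.75 × (-0.638100) = 0.478575 substitutions/site.

0.48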